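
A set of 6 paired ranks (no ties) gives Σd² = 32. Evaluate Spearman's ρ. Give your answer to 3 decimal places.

0.086

ρ = 1 − 6Σd² / [n(n²−1)] = 1 − 6×32 / (6×35)
  = 1 − 192/210 = 1 − 0.9143 ≈ 0.086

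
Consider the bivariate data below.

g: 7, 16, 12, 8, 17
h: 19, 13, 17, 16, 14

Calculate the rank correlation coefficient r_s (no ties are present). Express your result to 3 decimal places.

-0.800

Rank g: 1, 4, 3, 2, 5
Rank h: 5, 1, 4, 3, 2
d = rank(g) − rank(h): -4, 3, -1, -1, 3; Σd² = 36
ρ = 1 − 6Σd² / [n(n²−1)] = 1 − 6×36 / (5×24) = 1 − 216/120 ≈ -0.800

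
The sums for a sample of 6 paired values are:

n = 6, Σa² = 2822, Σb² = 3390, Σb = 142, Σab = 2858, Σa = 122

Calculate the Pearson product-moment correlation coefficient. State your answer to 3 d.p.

-0.293

r = (nΣab − ΣaΣb) / √[(nΣa² − (Σa)²)(nΣb² − (Σb)²)]
Numerator: 6×2858 − 122×142 = -176
Denominator: √[(16932 − 14884)(20340 − 20164)] = √[2048 × 176] = 600.3732
r = -176 / 600.3732 ≈ -0.293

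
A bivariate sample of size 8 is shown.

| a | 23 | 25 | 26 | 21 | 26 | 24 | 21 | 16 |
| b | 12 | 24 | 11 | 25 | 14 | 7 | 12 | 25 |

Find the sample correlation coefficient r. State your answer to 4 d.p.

n = 8, Σa = 182, Σb = 130, Σa² = 4220, Σb² = 2480, Σab = 2871
nΣab − ΣaΣb = 22968 − 23660 = -692
nΣa² − (Σa)² = 33760 − 33124 = 636; nΣb² − (Σb)² = 19840 − 16900 = 2940
r = -692 / √(636 × 2940) = -692 / 1367.4209 ≈ -0.5061

-0.5061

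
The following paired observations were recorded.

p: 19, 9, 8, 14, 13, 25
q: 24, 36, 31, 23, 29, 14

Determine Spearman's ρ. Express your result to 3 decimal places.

-0.886

Rank p: 5, 2, 1, 4, 3, 6
Rank q: 3, 6, 5, 2, 4, 1
d = rank(p) − rank(q): 2, -4, -4, 2, -1, 5; Σd² = 66
ρ = 1 − 6Σd² / [n(n²−1)] = 1 − 6×66 / (6×35) = 1 − 396/210 ≈ -0.886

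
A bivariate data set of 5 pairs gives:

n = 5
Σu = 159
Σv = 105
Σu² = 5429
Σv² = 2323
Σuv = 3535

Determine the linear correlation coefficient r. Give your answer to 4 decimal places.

r = (nΣuv − ΣuΣv) / √[(nΣu² − (Σu)²)(nΣv² − (Σv)²)]
Numerator: 5×3535 − 159×105 = 980
Denominator: √[(27145 − 25281)(11615 − 11025)] = √[1864 × 590] = 1048.6944
r = 980 / 1048.6944 ≈ 0.9345

0.9345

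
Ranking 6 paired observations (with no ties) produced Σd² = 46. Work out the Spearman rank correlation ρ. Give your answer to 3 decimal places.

ρ = 1 − 6Σd² / [n(n²−1)] = 1 − 6×46 / (6×35)
  = 1 − 276/210 = 1 − 1.3143 ≈ -0.314

-0.314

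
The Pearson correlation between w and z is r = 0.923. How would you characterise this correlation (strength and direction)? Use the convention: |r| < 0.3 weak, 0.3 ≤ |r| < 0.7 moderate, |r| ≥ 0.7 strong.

strong positive

r = 0.923 > 0 so the relationship is positive.
|r| = 0.923, which falls in the strong range.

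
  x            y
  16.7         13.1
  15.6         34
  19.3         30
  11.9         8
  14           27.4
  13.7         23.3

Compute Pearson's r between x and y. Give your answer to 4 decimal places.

0.4716

n = 6, Σx = 91.2, Σy = 135.8, Σx² = 1420.04, Σy² = 3585.26, Σxy = 2126.18
nΣxy − ΣxΣy = 12757.08 − 12384.96 = 372.12
nΣx² − (Σx)² = 8520.24 − 8317.44 = 202.8; nΣy² − (Σy)² = 21511.56 − 18441.64 = 3069.92
r = 372.12 / √(202.8 × 3069.92) = 372.12 / 789.0372 ≈ 0.4716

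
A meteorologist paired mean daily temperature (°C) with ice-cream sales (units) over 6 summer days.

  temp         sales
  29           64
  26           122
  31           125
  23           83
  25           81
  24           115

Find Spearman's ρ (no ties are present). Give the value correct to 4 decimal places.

0.2571

Rank temp: 5, 4, 6, 1, 3, 2
Rank sales: 1, 5, 6, 3, 2, 4
d = rank(temp) − rank(sales): 4, -1, 0, -2, 1, -2; Σd² = 26
ρ = 1 − 6Σd² / [n(n²−1)] = 1 − 6×26 / (6×35) = 1 − 156/210 ≈ 0.2571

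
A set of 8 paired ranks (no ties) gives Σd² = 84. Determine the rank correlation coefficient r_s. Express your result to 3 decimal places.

ρ = 1 − 6Σd² / [n(n²−1)] = 1 − 6×84 / (8×63)
  = 1 − 504/504 = 1 − 1.0000 ≈ 0.000

0.000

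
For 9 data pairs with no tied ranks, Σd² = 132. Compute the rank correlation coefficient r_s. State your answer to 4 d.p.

ρ = 1 − 6Σd² / [n(n²−1)] = 1 − 6×132 / (9×80)
  = 1 − 792/720 = 1 − 1.10000 ≈ -0.1000

-0.1000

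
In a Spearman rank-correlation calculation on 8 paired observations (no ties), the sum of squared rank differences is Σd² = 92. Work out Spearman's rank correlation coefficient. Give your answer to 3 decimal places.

ρ = 1 − 6Σd² / [n(n²−1)] = 1 − 6×92 / (8×63)
  = 1 − 552/504 = 1 − 1.0952 ≈ -0.095

-0.095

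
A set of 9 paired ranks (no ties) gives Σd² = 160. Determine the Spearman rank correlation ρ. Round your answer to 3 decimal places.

-0.333

ρ = 1 − 6Σd² / [n(n²−1)] = 1 − 6×160 / (9×80)
  = 1 − 960/720 = 1 − 1.3333 ≈ -0.333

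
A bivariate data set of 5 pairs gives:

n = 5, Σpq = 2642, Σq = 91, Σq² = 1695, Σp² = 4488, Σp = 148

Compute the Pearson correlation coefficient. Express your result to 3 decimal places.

-0.800

r = (nΣpq − ΣpΣq) / √[(nΣp² − (Σp)²)(nΣq² − (Σq)²)]
Numerator: 5×2642 − 148×91 = -258
Denominator: √[(22440 − 21904)(8475 − 8281)] = √[536 × 194] = 322.4655
r = -258 / 322.4655 ≈ -0.800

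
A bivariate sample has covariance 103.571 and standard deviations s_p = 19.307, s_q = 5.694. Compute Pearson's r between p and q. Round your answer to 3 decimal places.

r = Cov(p,q) / (s_p · s_q) = 103.571 / (19.307 × 5.694)
  = 103.571 / 109.9341 ≈ 0.942

0.942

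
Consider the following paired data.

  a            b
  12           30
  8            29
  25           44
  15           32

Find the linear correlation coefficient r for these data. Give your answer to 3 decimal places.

0.972

n = 4, Σa = 60, Σb = 135, Σa² = 1058, Σb² = 4701, Σab = 2172
nΣab − ΣaΣb = 8688 − 8100 = 588
nΣa² − (Σa)² = 4232 − 3600 = 632; nΣb² − (Σb)² = 18804 − 18225 = 579
r = 588 / √(632 × 579) = 588 / 604.9198 ≈ 0.972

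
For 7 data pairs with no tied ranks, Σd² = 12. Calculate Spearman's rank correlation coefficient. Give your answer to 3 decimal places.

0.786

ρ = 1 − 6Σd² / [n(n²−1)] = 1 − 6×12 / (7×48)
  = 1 − 72/336 = 1 − 0.2143 ≈ 0.786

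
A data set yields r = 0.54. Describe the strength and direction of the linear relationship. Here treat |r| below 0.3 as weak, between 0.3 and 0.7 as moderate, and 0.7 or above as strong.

r = 0.54 > 0 so the relationship is positive.
|r| = 0.54, which falls in the moderate range.

moderate positive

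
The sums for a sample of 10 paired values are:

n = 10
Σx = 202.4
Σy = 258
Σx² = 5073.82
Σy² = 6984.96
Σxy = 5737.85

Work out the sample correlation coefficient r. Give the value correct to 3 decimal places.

0.911

r = (nΣxy − ΣxΣy) / √[(nΣx² − (Σx)²)(nΣy² − (Σy)²)]
Numerator: 10×5737.85 − 202.4×258 = 5159.3
Denominator: √[(50738.2 − 40965.76)(69849.6 − 66564)] = √[9772.44 × 3285.6] = 5666.4212
r = 5159.3 / 5666.4212 ≈ 0.911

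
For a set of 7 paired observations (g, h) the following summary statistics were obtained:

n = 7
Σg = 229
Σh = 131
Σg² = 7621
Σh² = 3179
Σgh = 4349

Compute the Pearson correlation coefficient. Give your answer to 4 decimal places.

r = (nΣgh − ΣgΣh) / √[(nΣg² − (Σg)²)(nΣh² − (Σh)²)]
Numerator: 7×4349 − 229×131 = 444
Denominator: √[(53347 − 52441)(22253 − 17161)] = √[906 × 5092] = 2147.8715
r = 444 / 2147.8715 ≈ 0.2067

0.2067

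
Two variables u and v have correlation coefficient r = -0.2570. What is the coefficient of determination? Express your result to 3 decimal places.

r² = (-0.2570)² = 0.066

0.066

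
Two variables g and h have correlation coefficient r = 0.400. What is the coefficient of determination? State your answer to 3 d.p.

0.160

r² = (0.400)² = 0.160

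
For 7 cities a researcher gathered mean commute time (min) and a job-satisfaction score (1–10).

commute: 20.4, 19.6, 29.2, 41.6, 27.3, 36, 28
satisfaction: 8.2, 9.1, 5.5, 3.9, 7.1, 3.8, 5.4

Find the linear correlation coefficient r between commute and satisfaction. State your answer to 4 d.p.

-0.9359

n = 7, Σx = 202.1, Σy = 43, Σx² = 6208.81, Σy² = 289.52, Σxy = 1150.31
nΣxy − ΣxΣy = 8052.17 − 8690.3 = -638.13
nΣx² − (Σx)² = 43461.67 − 40844.41 = 2617.26; nΣy² − (Σy)² = 2026.64 − 1849 = 177.64
r = -638.13 / √(2617.26 × 177.64) = -638.13 / 681.8578 ≈ -0.9359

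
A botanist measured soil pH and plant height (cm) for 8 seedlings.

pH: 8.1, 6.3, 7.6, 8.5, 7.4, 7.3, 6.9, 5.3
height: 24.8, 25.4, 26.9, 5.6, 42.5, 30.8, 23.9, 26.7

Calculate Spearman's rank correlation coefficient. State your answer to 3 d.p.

-0.238

Rank pH: 7, 2, 6, 8, 5, 4, 3, 1
Rank height: 3, 4, 6, 1, 8, 7, 2, 5
d = rank(pH) − rank(height): 4, -2, 0, 7, -3, -3, 1, -4; Σd² = 104
ρ = 1 − 6Σd² / [n(n²−1)] = 1 − 6×104 / (8×63) = 1 − 624/504 ≈ -0.238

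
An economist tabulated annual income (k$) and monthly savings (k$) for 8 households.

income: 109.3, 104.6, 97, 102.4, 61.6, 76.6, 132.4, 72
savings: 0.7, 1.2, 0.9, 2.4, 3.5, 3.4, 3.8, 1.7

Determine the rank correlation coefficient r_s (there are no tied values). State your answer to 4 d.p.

-0.1667

Rank income: 7, 6, 4, 5, 1, 3, 8, 2
Rank savings: 1, 3, 2, 5, 7, 6, 8, 4
d = rank(income) − rank(savings): 6, 3, 2, 0, -6, -3, 0, -2; Σd² = 98
ρ = 1 − 6Σd² / [n(n²−1)] = 1 − 6×98 / (8×63) = 1 − 588/504 ≈ -0.1667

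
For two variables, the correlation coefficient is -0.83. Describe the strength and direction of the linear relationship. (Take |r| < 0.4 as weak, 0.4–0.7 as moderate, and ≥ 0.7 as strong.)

strong negative

r = -0.83 < 0 so the relationship is negative.
|r| = 0.83, which falls in the strong range.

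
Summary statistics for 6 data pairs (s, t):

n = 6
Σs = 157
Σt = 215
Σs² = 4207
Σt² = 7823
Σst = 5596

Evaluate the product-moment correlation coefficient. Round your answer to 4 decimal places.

-0.2753

r = (nΣst − ΣsΣt) / √[(nΣs² − (Σs)²)(nΣt² − (Σt)²)]
Numerator: 6×5596 − 157×215 = -179
Denominator: √[(25242 − 24649)(46938 − 46225)] = √[593 × 713] = 650.2376
r = -179 / 650.2376 ≈ -0.2753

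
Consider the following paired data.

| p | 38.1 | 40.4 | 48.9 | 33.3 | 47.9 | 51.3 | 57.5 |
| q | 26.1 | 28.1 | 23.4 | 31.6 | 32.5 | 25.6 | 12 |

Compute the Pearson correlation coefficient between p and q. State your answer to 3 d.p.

n = 7, Σp = 317.4, Σq = 179.3, Σp² = 14816.22, Σq² = 4872.55, Σpq = 7886.22
nΣpq − ΣpΣq = 55203.54 − 56909.82 = -1706.28
nΣp² − (Σp)² = 103713.54 − 100742.76 = 2970.78; nΣq² − (Σq)² = 34107.85 − 32148.49 = 1959.36
r = -1706.28 / √(2970.78 × 1959.36) = -1706.28 / 2412.6391 ≈ -0.707

-0.707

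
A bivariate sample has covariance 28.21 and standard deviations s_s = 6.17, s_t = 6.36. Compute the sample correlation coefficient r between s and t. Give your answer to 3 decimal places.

r = Cov(s,t) / (s_s · s_t) = 28.21 / (6.17 × 6.36)
  = 28.21 / 39.2412 ≈ 0.719

0.719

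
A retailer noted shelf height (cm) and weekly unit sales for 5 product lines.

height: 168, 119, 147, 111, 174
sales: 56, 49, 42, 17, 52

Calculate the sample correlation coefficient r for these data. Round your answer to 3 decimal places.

0.733

n = 5, Σx = 719, Σy = 216, Σx² = 106591, Σy² = 10294, Σxy = 32348
nΣxy − ΣxΣy = 161740 − 155304 = 6436
nΣx² − (Σx)² = 532955 − 516961 = 15994; nΣy² − (Σy)² = 51470 − 46656 = 4814
r = 6436 / √(15994 × 4814) = 6436 / 8774.6861 ≈ 0.733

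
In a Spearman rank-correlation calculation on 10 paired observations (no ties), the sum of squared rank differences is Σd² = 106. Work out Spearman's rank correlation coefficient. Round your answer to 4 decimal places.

ρ = 1 − 6Σd² / [n(n²−1)] = 1 − 6×106 / (10×99)
  = 1 − 636/990 = 1 − 0.64242 ≈ 0.3576

0.3576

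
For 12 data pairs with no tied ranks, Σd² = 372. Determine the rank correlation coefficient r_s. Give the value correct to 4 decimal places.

-0.3007

ρ = 1 − 6Σd² / [n(n²−1)] = 1 − 6×372 / (12×143)
  = 1 − 2232/1716 = 1 − 1.30070 ≈ -0.3007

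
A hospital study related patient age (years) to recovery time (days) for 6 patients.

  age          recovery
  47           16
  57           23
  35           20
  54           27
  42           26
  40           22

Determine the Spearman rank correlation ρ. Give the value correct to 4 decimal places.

0.4286

Rank age: 4, 6, 1, 5, 3, 2
Rank recovery: 1, 4, 2, 6, 5, 3
d = rank(age) − rank(recovery): 3, 2, -1, -1, -2, -1; Σd² = 20
ρ = 1 − 6Σd² / [n(n²−1)] = 1 − 6×20 / (6×35) = 1 − 120/210 ≈ 0.4286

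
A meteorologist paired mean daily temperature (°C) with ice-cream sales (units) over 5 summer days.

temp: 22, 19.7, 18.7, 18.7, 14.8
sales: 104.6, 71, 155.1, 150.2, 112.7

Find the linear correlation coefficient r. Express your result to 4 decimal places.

-0.1960

n = 5, Σx = 93.9, Σy = 593.6, Σx² = 1790.51, Σy² = 75299.5, Σxy = 11076.97
nΣxy − ΣxΣy = 55384.85 − 55739.04 = -354.19
nΣx² − (Σx)² = 8952.55 − 8817.21 = 135.34; nΣy² − (Σy)² = 376497.5 − 352360.96 = 24136.54
r = -354.19 / √(135.34 × 24136.54) = -354.19 / 1807.3847 ≈ -0.1960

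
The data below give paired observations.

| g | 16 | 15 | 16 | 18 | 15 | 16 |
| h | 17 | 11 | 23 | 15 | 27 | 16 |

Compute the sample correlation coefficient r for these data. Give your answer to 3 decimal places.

-0.251

n = 6, Σg = 96, Σh = 109, Σg² = 1542, Σh² = 2149, Σgh = 1736
nΣgh − ΣgΣh = 10416 − 10464 = -48
nΣg² − (Σg)² = 9252 − 9216 = 36; nΣh² − (Σh)² = 12894 − 11881 = 1013
r = -48 / √(36 × 1013) = -48 / 190.9660 ≈ -0.251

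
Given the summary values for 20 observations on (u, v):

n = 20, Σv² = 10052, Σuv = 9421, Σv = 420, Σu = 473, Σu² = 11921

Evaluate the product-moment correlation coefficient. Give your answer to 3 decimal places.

-0.538

r = (nΣuv − ΣuΣv) / √[(nΣu² − (Σu)²)(nΣv² − (Σv)²)]
Numerator: 20×9421 − 473×420 = -10240
Denominator: √[(238420 − 223729)(201040 − 176400)] = √[14691 × 24640] = 19025.9360
r = -10240 / 19025.9360 ≈ -0.538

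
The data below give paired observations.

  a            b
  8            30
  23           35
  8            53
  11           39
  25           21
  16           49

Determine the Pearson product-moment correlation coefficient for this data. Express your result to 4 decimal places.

n = 6, Σa = 91, Σb = 227, Σa² = 1659, Σb² = 9297, Σab = 3207
nΣab − ΣaΣb = 19242 − 20657 = -1415
nΣa² − (Σa)² = 9954 − 8281 = 1673; nΣb² − (Σb)² = 55782 − 51529 = 4253
r = -1415 / √(1673 × 4253) = -1415 / 2667.4462 ≈ -0.5305

-0.5305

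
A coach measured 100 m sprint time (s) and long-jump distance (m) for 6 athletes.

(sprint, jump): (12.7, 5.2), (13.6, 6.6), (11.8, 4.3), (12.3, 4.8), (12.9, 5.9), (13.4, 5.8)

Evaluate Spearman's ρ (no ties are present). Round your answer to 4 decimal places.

0.9429

Rank sprint: 3, 6, 1, 2, 4, 5
Rank jump: 3, 6, 1, 2, 5, 4
d = rank(sprint) − rank(jump): 0, 0, 0, 0, -1, 1; Σd² = 2
ρ = 1 − 6Σd² / [n(n²−1)] = 1 − 6×2 / (6×35) = 1 − 12/210 ≈ 0.9429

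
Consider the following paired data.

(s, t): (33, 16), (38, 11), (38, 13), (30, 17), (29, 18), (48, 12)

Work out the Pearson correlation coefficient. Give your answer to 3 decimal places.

-0.831

n = 6, Σs = 216, Σt = 87, Σs² = 8022, Σt² = 1303, Σst = 3048
nΣst − ΣsΣt = 18288 − 18792 = -504
nΣs² − (Σs)² = 48132 − 46656 = 1476; nΣt² − (Σt)² = 7818 − 7569 = 249
r = -504 / √(1476 × 249) = -504 / 606.2376 ≈ -0.831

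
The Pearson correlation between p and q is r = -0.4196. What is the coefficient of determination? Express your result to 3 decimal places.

0.176

r² = (-0.4196)² = 0.176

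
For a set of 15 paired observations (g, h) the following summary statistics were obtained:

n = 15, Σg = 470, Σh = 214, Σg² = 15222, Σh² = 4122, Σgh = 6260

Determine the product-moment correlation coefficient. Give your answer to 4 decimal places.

-0.6120

r = (nΣgh − ΣgΣh) / √[(nΣg² − (Σg)²)(nΣh² − (Σh)²)]
Numerator: 15×6260 − 470×214 = -6680
Denominator: √[(228330 − 220900)(61830 − 45796)] = √[7430 × 16034] = 10914.7890
r = -6680 / 10914.7890 ≈ -0.6120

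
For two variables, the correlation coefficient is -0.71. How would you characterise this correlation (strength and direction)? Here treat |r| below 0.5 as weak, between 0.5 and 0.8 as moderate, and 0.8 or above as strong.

moderate negative

r = -0.71 < 0 so the relationship is negative.
|r| = 0.71, which falls in the moderate range.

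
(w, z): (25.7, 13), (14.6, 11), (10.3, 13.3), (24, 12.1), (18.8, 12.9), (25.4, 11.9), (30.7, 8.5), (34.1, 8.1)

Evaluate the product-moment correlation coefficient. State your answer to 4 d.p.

n = 8, Σw = 183.6, Σz = 90.8, Σw² = 4659.64, Σz² = 1059.18, Σwz = 2004.03
nΣwz − ΣwΣz = 16032.24 − 16670.88 = -638.64
nΣw² − (Σw)² = 37277.12 − 33708.96 = 3568.16; nΣz² − (Σz)² = 8473.44 − 8244.64 = 228.8
r = -638.64 / √(3568.16 × 228.8) = -638.64 / 903.5458 ≈ -0.7068

-0.7068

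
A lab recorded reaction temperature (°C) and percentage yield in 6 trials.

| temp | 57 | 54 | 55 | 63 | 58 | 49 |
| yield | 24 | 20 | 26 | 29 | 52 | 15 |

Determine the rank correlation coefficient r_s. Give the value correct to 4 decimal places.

Rank temp: 4, 2, 3, 6, 5, 1
Rank yield: 3, 2, 4, 5, 6, 1
d = rank(temp) − rank(yield): 1, 0, -1, 1, -1, 0; Σd² = 4
ρ = 1 − 6Σd² / [n(n²−1)] = 1 − 6×4 / (6×35) = 1 − 24/210 ≈ 0.8857

0.8857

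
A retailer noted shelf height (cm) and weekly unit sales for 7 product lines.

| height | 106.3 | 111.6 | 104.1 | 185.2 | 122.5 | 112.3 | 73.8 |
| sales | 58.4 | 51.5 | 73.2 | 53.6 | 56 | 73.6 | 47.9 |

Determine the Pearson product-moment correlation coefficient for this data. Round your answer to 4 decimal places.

-0.0525

n = 7, Σx = 815.8, Σy = 414.2, Σx² = 101954.08, Σy² = 25141.38, Σxy = 48162.46
nΣxy − ΣxΣy = 337137.22 − 337904.36 = -767.14
nΣx² − (Σx)² = 713678.56 − 665529.64 = 48148.92; nΣy² − (Σy)² = 175989.66 − 171561.64 = 4428.02
r = -767.14 / √(48148.92 × 4428.02) = -767.14 / 14601.5198 ≈ -0.0525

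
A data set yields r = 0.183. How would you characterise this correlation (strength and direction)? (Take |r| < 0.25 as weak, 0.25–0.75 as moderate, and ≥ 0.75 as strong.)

r = 0.183 > 0 so the relationship is positive.
|r| = 0.183, which falls in the weak range.

weak positive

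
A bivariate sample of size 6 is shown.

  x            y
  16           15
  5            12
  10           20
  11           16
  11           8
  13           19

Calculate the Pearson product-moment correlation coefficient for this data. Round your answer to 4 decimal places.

n = 6, Σx = 66, Σy = 90, Σx² = 792, Σy² = 1450, Σxy = 1011
nΣxy − ΣxΣy = 6066 − 5940 = 126
nΣx² − (Σx)² = 4752 − 4356 = 396; nΣy² − (Σy)² = 8700 − 8100 = 600
r = 126 / √(396 × 600) = 126 / 487.4423 ≈ 0.2585

0.2585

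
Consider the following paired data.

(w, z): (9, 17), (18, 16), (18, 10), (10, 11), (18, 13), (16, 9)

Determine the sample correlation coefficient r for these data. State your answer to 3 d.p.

-0.266

n = 6, Σw = 89, Σz = 76, Σw² = 1409, Σz² = 1016, Σwz = 1109
nΣwz − ΣwΣz = 6654 − 6764 = -110
nΣw² − (Σw)² = 8454 − 7921 = 533; nΣz² − (Σz)² = 6096 − 5776 = 320
r = -110 / √(533 × 320) = -110 / 412.9891 ≈ -0.266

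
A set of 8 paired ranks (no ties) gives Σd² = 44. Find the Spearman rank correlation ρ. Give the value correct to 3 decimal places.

0.476

ρ = 1 − 6Σd² / [n(n²−1)] = 1 − 6×44 / (8×63)
  = 1 − 264/504 = 1 − 0.5238 ≈ 0.476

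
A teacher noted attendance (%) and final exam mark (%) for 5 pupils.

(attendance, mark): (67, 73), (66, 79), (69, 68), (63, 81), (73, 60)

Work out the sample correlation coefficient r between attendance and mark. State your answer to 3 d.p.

n = 5, Σx = 338, Σy = 361, Σx² = 22904, Σy² = 26355, Σxy = 24280
nΣxy − ΣxΣy = 121400 − 122018 = -618
nΣx² − (Σx)² = 114520 − 114244 = 276; nΣy² − (Σy)² = 131775 − 130321 = 1454
r = -618 / √(276 × 1454) = -618 / 633.4856 ≈ -0.976

-0.976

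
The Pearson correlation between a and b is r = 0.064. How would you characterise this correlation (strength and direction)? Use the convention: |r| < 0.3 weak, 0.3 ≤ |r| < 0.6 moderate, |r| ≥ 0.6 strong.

r = 0.064 > 0 so the relationship is positive.
|r| = 0.064, which falls in the weak range.

weak positive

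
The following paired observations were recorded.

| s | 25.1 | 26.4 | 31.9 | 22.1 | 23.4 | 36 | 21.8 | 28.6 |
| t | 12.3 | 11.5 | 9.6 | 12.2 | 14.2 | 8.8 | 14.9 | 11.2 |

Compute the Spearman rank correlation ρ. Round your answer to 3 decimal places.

-0.929

Rank s: 4, 5, 7, 2, 3, 8, 1, 6
Rank t: 6, 4, 2, 5, 7, 1, 8, 3
d = rank(s) − rank(t): -2, 1, 5, -3, -4, 7, -7, 3; Σd² = 162
ρ = 1 − 6Σd² / [n(n²−1)] = 1 − 6×162 / (8×63) = 1 − 972/504 ≈ -0.929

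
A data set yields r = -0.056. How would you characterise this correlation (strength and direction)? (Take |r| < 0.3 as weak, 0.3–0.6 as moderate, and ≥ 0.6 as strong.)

r = -0.056 < 0 so the relationship is negative.
|r| = 0.056, which falls in the weak range.

weak negative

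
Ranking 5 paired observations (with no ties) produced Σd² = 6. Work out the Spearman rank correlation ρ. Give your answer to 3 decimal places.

0.700

ρ = 1 − 6Σd² / [n(n²−1)] = 1 − 6×6 / (5×24)
  = 1 − 36/120 = 1 − 0.3000 ≈ 0.700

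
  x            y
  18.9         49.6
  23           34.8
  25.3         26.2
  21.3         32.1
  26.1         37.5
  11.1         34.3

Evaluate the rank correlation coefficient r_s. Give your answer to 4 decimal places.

-0.0857

Rank x: 2, 4, 5, 3, 6, 1
Rank y: 6, 4, 1, 2, 5, 3
d = rank(x) − rank(y): -4, 0, 4, 1, 1, -2; Σd² = 38
ρ = 1 − 6Σd² / [n(n²−1)] = 1 − 6×38 / (6×35) = 1 − 228/210 ≈ -0.0857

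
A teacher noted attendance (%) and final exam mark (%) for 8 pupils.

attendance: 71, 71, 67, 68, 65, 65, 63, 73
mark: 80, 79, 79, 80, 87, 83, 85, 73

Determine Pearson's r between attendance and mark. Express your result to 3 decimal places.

n = 8, Σx = 543, Σy = 646, Σx² = 36943, Σy² = 52294, Σxy = 43756
nΣxy − ΣxΣy = 350048 − 350778 = -730
nΣx² − (Σx)² = 295544 − 294849 = 695; nΣy² − (Σy)² = 418352 − 417316 = 1036
r = -730 / √(695 × 1036) = -730 / 848.5399 ≈ -0.860

-0.860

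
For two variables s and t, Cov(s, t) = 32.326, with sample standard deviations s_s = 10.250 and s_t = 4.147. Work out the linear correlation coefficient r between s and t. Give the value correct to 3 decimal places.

0.760

r = Cov(s,t) / (s_s · s_t) = 32.326 / (10.250 × 4.147)
  = 32.326 / 42.5068 ≈ 0.760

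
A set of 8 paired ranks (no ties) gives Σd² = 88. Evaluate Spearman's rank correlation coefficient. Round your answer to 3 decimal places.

ρ = 1 − 6Σd² / [n(n²−1)] = 1 − 6×88 / (8×63)
  = 1 − 528/504 = 1 − 1.0476 ≈ -0.048

-0.048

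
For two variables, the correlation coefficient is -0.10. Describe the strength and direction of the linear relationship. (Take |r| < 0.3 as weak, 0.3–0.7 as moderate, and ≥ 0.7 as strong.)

r = -0.10 < 0 so the relationship is negative.
|r| = 0.10, which falls in the weak range.

weak negative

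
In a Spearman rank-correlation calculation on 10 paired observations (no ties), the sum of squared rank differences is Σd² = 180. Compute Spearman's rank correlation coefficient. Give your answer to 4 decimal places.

-0.0909

ρ = 1 − 6Σd² / [n(n²−1)] = 1 − 6×180 / (10×99)
  = 1 − 1080/990 = 1 − 1.09091 ≈ -0.0909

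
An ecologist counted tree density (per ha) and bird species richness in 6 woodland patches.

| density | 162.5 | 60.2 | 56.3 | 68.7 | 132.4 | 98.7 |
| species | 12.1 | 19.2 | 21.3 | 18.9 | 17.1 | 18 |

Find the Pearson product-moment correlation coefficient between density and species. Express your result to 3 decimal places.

n = 6, Σx = 578.8, Σy = 106.6, Σx² = 65191.12, Σy² = 1942.36, Σxy = 9660.35
nΣxy − ΣxΣy = 57962.1 − 61700.08 = -3737.98
nΣx² − (Σx)² = 391146.72 − 335009.44 = 56137.28; nΣy² − (Σy)² = 11654.16 − 11363.56 = 290.6
r = -3737.98 / √(56137.28 × 290.6) = -3737.98 / 4038.9966 ≈ -0.925

-0.925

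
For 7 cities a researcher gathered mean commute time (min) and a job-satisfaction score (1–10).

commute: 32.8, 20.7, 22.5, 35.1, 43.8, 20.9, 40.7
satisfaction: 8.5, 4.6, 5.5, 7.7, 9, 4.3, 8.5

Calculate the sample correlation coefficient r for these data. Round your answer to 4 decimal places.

0.9503

n = 7, Σx = 216.5, Σy = 48.1, Σx² = 7254.33, Σy² = 354.69, Σxy = 1598.06
nΣxy − ΣxΣy = 11186.42 − 10413.65 = 772.77
nΣx² − (Σx)² = 50780.31 − 46872.25 = 3908.06; nΣy² − (Σy)² = 2482.83 − 2313.61 = 169.22
r = 772.77 / √(3908.06 × 169.22) = 772.77 / 813.2170 ≈ 0.9503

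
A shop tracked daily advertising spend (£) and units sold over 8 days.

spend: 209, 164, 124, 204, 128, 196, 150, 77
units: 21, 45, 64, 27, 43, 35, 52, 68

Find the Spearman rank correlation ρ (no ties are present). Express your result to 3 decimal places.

Rank spend: 8, 5, 2, 7, 3, 6, 4, 1
Rank units: 1, 5, 7, 2, 4, 3, 6, 8
d = rank(spend) − rank(units): 7, 0, -5, 5, -1, 3, -2, -7; Σd² = 162
ρ = 1 − 6Σd² / [n(n²−1)] = 1 − 6×162 / (8×63) = 1 − 972/504 ≈ -0.929

-0.929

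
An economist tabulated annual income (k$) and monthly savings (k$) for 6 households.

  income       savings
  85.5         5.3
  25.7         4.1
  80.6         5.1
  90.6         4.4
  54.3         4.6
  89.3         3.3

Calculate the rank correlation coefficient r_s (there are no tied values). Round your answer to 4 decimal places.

Rank income: 4, 1, 3, 6, 2, 5
Rank savings: 6, 2, 5, 3, 4, 1
d = rank(income) − rank(savings): -2, -1, -2, 3, -2, 4; Σd² = 38
ρ = 1 − 6Σd² / [n(n²−1)] = 1 − 6×38 / (6×35) = 1 − 228/210 ≈ -0.0857

-0.0857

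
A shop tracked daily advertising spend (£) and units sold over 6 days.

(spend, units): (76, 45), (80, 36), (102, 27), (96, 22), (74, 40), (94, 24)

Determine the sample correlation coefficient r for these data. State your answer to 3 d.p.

n = 6, Σx = 522, Σy = 194, Σx² = 46108, Σy² = 6710, Σxy = 16382
nΣxy − ΣxΣy = 98292 − 101268 = -2976
nΣx² − (Σx)² = 276648 − 272484 = 4164; nΣy² − (Σy)² = 40260 − 37636 = 2624
r = -2976 / √(4164 × 2624) = -2976 / 3305.5009 ≈ -0.900

-0.900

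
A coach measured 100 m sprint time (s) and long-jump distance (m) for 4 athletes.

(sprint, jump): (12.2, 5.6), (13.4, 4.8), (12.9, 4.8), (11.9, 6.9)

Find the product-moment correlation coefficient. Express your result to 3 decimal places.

n = 4, Σx = 50.4, Σy = 22.1, Σx² = 636.42, Σy² = 125.05, Σxy = 276.67
nΣxy − ΣxΣy = 1106.68 − 1113.84 = -7.16
nΣx² − (Σx)² = 2545.68 − 2540.16 = 5.52; nΣy² − (Σy)² = 500.2 − 488.41 = 11.79
r = -7.16 / √(5.52 × 11.79) = -7.16 / 8.0673 ≈ -0.888

-0.888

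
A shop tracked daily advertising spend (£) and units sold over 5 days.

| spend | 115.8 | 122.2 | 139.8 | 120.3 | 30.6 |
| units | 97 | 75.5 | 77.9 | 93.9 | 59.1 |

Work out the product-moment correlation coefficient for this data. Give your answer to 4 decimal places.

n = 5, Σx = 528.7, Σy = 403.4, Σx² = 63294.97, Σy² = 33487.68, Σxy = 44453.75
nΣxy − ΣxΣy = 222268.75 − 213277.58 = 8991.17
nΣx² − (Σx)² = 316474.85 − 279523.69 = 36951.16; nΣy² − (Σy)² = 167438.4 − 162731.56 = 4706.84
r = 8991.17 / √(36951.16 × 4706.84) = 8991.17 / 13187.9945 ≈ 0.6818

0.6818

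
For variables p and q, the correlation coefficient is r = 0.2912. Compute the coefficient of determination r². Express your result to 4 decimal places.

0.0848

r² = (0.2912)² = 0.0848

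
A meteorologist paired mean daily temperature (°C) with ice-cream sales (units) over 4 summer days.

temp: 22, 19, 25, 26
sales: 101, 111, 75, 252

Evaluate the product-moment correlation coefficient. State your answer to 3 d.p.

0.478

n = 4, Σx = 92, Σy = 539, Σx² = 2146, Σy² = 91651, Σxy = 12758
nΣxy − ΣxΣy = 51032 − 49588 = 1444
nΣx² − (Σx)² = 8584 − 8464 = 120; nΣy² − (Σy)² = 366604 − 290521 = 76083
r = 1444 / √(120 × 76083) = 1444 / 3021.5824 ≈ 0.478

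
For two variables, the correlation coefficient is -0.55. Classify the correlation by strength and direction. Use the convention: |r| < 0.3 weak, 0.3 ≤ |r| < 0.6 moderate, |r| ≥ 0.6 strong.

moderate negative

r = -0.55 < 0 so the relationship is negative.
|r| = 0.55, which falls in the moderate range.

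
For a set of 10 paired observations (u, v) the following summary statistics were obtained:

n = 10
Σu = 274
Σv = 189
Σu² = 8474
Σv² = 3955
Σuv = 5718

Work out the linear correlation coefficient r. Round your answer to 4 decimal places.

r = (nΣuv − ΣuΣv) / √[(nΣu² − (Σu)²)(nΣv² − (Σv)²)]
Numerator: 10×5718 − 274×189 = 5394
Denominator: √[(84740 − 75076)(39550 − 35721)] = √[9664 × 3829] = 6083.0466
r = 5394 / 6083.0466 ≈ 0.8867

0.8867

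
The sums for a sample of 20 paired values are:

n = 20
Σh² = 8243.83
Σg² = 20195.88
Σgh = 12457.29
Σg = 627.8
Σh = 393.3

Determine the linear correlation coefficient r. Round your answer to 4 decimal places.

0.2235

r = (nΣgh − ΣgΣh) / √[(nΣg² − (Σg)²)(nΣh² − (Σh)²)]
Numerator: 20×12457.29 − 627.8×393.3 = 2232.06
Denominator: √[(403917.6 − 394132.84)(164876.6 − 154684.89)] = √[9784.76 × 10191.71] = 9986.1622
r = 2232.06 / 9986.1622 ≈ 0.2235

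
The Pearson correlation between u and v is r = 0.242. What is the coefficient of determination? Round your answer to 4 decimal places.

r² = (0.242)² = 0.0586

0.0586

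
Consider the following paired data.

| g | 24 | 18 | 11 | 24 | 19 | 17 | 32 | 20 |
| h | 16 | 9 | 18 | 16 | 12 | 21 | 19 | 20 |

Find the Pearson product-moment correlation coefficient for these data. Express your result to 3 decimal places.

0.108

n = 8, Σg = 165, Σh = 131, Σg² = 3671, Σh² = 2263, Σgh = 2721
nΣgh − ΣgΣh = 21768 − 21615 = 153
nΣg² − (Σg)² = 29368 − 27225 = 2143; nΣh² − (Σh)² = 18104 − 17161 = 943
r = 153 / √(2143 × 943) = 153 / 1421.5657 ≈ 0.108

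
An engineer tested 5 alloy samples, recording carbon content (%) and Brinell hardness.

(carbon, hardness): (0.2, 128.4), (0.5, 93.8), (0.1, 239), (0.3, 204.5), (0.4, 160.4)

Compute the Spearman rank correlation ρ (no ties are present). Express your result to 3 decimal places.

Rank carbon: 2, 5, 1, 3, 4
Rank hardness: 2, 1, 5, 4, 3
d = rank(carbon) − rank(hardness): 0, 4, -4, -1, 1; Σd² = 34
ρ = 1 − 6Σd² / [n(n²−1)] = 1 − 6×34 / (5×24) = 1 − 204/120 ≈ -0.700

-0.700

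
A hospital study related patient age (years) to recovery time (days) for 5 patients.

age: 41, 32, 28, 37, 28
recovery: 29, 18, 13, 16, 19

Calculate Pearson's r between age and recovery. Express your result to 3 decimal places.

0.716

n = 5, Σx = 166, Σy = 95, Σx² = 5642, Σy² = 1951, Σxy = 3253
nΣxy − ΣxΣy = 16265 − 15770 = 495
nΣx² − (Σx)² = 28210 − 27556 = 654; nΣy² − (Σy)² = 9755 − 9025 = 730
r = 495 / √(654 × 730) = 495 / 690.9559 ≈ 0.716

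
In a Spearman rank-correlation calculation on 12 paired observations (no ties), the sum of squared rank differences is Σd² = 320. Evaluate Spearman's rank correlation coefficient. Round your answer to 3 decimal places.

ρ = 1 − 6Σd² / [n(n²−1)] = 1 − 6×320 / (12×143)
  = 1 − 1920/1716 = 1 − 1.1189 ≈ -0.119

-0.119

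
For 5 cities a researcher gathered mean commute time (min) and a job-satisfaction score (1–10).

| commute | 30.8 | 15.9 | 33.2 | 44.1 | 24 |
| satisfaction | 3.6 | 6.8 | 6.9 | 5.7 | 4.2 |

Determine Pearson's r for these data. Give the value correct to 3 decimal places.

-0.077

n = 5, Σx = 148, Σy = 27.2, Σx² = 4824.5, Σy² = 156.94, Σxy = 800.25
nΣxy − ΣxΣy = 4001.25 − 4025.6 = -24.35
nΣx² − (Σx)² = 24122.5 − 21904 = 2218.5; nΣy² − (Σy)² = 784.7 − 739.84 = 44.86
r = -24.35 / √(2218.5 × 44.86) = -24.35 / 315.4709 ≈ -0.077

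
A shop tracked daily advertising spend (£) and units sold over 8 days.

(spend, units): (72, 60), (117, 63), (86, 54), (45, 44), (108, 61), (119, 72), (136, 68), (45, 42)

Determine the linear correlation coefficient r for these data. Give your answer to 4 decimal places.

0.9193

n = 8, Σx = 728, Σy = 464, Σx² = 74640, Σy² = 27714, Σxy = 44609
nΣxy − ΣxΣy = 356872 − 337792 = 19080
nΣx² − (Σx)² = 597120 − 529984 = 67136; nΣy² − (Σy)² = 221712 − 215296 = 6416
r = 19080 / √(67136 × 6416) = 19080 / 20754.3869 ≈ 0.9193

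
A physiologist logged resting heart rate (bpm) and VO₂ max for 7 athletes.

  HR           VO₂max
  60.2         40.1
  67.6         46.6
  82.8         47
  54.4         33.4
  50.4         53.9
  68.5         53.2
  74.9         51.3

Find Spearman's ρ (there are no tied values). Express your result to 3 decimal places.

Rank HR: 3, 4, 7, 2, 1, 5, 6
Rank VO₂max: 2, 3, 4, 1, 7, 6, 5
d = rank(HR) − rank(VO₂max): 1, 1, 3, 1, -6, -1, 1; Σd² = 50
ρ = 1 − 6Σd² / [n(n²−1)] = 1 − 6×50 / (7×48) = 1 − 300/336 ≈ 0.107

0.107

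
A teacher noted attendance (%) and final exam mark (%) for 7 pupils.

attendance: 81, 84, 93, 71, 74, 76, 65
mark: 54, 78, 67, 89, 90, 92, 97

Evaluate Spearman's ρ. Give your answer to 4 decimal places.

Rank attendance: 5, 6, 7, 2, 3, 4, 1
Rank mark: 1, 3, 2, 4, 5, 6, 7
d = rank(attendance) − rank(mark): 4, 3, 5, -2, -2, -2, -6; Σd² = 98
ρ = 1 − 6Σd² / [n(n²−1)] = 1 − 6×98 / (7×48) = 1 − 588/336 ≈ -0.7500

-0.7500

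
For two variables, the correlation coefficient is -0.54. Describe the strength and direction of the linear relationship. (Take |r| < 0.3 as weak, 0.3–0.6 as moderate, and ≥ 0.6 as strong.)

r = -0.54 < 0 so the relationship is negative.
|r| = 0.54, which falls in the moderate range.

moderate negative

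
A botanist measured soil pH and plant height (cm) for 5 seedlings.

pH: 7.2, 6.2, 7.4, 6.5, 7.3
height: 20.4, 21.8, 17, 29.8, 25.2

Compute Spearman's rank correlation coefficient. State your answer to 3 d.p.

-0.500

Rank pH: 3, 1, 5, 2, 4
Rank height: 2, 3, 1, 5, 4
d = rank(pH) − rank(height): 1, -2, 4, -3, 0; Σd² = 30
ρ = 1 − 6Σd² / [n(n²−1)] = 1 − 6×30 / (5×24) = 1 − 180/120 ≈ -0.500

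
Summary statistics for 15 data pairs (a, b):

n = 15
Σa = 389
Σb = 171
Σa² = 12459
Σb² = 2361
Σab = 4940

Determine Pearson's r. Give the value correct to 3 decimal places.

r = (nΣab − ΣaΣb) / √[(nΣa² − (Σa)²)(nΣb² − (Σb)²)]
Numerator: 15×4940 − 389×171 = 7581
Denominator: √[(186885 − 151321)(35415 − 29241)] = √[35564 × 6174] = 14817.9667
r = 7581 / 14817.9667 ≈ 0.512

0.512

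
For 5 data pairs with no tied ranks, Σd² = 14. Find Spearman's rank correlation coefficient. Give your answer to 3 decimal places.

0.300

ρ = 1 − 6Σd² / [n(n²−1)] = 1 − 6×14 / (5×24)
  = 1 − 84/120 = 1 − 0.7000 ≈ 0.300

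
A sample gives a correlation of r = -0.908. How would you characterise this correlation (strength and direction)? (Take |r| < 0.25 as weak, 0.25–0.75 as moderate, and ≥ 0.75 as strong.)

strong negative

r = -0.908 < 0 so the relationship is negative.
|r| = 0.908, which falls in the strong range.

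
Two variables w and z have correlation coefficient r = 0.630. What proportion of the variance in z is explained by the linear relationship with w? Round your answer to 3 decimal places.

0.397

r² = (0.630)² = 0.397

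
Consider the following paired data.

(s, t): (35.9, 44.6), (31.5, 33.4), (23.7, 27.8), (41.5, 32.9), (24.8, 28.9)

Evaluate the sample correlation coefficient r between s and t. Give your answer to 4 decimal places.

0.5914

n = 5, Σs = 157.4, Σt = 167.6, Σs² = 5180.04, Σt² = 5795.18, Σst = 5394.17
nΣst − ΣsΣt = 26970.85 − 26380.24 = 590.61
nΣs² − (Σs)² = 25900.2 − 24774.76 = 1125.44; nΣt² − (Σt)² = 28975.9 − 28089.76 = 886.14
r = 590.61 / √(1125.44 × 886.14) = 590.61 / 998.6478 ≈ 0.5914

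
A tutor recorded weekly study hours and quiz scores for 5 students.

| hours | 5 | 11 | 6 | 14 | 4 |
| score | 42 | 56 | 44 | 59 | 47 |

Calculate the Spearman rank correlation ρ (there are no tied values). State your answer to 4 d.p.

0.7000

Rank hours: 2, 4, 3, 5, 1
Rank score: 1, 4, 2, 5, 3
d = rank(hours) − rank(score): 1, 0, 1, 0, -2; Σd² = 6
ρ = 1 − 6Σd² / [n(n²−1)] = 1 − 6×6 / (5×24) = 1 − 36/120 ≈ 0.7000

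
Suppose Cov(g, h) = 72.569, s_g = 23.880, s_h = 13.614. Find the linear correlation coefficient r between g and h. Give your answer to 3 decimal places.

r = Cov(g,h) / (s_g · s_h) = 72.569 / (23.880 × 13.614)
  = 72.569 / 325.1023 ≈ 0.223

0.223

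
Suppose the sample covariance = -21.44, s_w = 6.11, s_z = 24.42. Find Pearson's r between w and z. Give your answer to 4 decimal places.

-0.1437

r = Cov(w,z) / (s_w · s_z) = -21.44 / (6.11 × 24.42)
  = -21.44 / 149.2062 ≈ -0.1437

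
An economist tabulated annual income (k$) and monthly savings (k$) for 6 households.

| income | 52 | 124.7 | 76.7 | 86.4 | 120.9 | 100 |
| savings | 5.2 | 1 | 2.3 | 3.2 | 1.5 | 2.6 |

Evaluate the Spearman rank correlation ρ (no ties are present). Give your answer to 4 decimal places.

-0.8286

Rank income: 1, 6, 2, 3, 5, 4
Rank savings: 6, 1, 3, 5, 2, 4
d = rank(income) − rank(savings): -5, 5, -1, -2, 3, 0; Σd² = 64
ρ = 1 − 6Σd² / [n(n²−1)] = 1 − 6×64 / (6×35) = 1 − 384/210 ≈ -0.8286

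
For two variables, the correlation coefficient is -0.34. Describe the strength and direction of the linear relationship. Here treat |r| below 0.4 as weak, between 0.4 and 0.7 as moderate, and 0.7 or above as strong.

r = -0.34 < 0 so the relationship is negative.
|r| = 0.34, which falls in the weak range.

weak negative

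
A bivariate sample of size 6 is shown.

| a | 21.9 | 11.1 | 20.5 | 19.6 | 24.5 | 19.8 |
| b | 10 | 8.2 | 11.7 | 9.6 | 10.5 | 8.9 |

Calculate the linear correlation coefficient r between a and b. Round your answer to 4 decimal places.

0.6843

n = 6, Σa = 117.4, Σb = 58.9, Σa² = 2399.52, Σb² = 585.75, Σab = 1171.5
nΣab − ΣaΣb = 7029 − 6914.86 = 114.14
nΣa² − (Σa)² = 14397.12 − 13782.76 = 614.36; nΣb² − (Σb)² = 3514.5 − 3469.21 = 45.29
r = 114.14 / √(614.36 × 45.29) = 114.14 / 166.8064 ≈ 0.6843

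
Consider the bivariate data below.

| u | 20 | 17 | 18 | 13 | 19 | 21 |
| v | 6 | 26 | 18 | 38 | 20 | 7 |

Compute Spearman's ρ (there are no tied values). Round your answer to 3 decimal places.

-0.886

Rank u: 5, 2, 3, 1, 4, 6
Rank v: 1, 5, 3, 6, 4, 2
d = rank(u) − rank(v): 4, -3, 0, -5, 0, 4; Σd² = 66
ρ = 1 − 6Σd² / [n(n²−1)] = 1 − 6×66 / (6×35) = 1 − 396/210 ≈ -0.886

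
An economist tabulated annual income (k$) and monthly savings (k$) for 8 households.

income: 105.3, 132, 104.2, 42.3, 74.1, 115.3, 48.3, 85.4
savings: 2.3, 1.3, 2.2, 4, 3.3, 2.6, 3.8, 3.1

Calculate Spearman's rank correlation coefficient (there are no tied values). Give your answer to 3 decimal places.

Rank income: 6, 8, 5, 1, 3, 7, 2, 4
Rank savings: 3, 1, 2, 8, 6, 4, 7, 5
d = rank(income) − rank(savings): 3, 7, 3, -7, -3, 3, -5, -1; Σd² = 160
ρ = 1 − 6Σd² / [n(n²−1)] = 1 − 6×160 / (8×63) = 1 − 960/504 ≈ -0.905

-0.905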